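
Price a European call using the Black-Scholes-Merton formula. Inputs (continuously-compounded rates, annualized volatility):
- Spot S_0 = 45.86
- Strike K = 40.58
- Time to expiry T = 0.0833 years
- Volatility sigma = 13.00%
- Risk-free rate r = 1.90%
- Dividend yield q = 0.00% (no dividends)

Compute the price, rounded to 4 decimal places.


Answer: Price = 5.3444

Derivation:
d1 = (ln(S/K) + (r - q + 0.5*sigma^2) * T) / (sigma * sqrt(T)) = 3.32099309
d2 = d1 - sigma * sqrt(T) = 3.28347283
exp(-rT) = 0.99841855; exp(-qT) = 1.00000000
C = S_0 * exp(-qT) * N(d1) - K * exp(-rT) * N(d2)
N(d1) = 0.99955151; N(d2) = 0.99948732
C = 45.8600 * 1.00000000 * 0.99955151 - 40.5800 * 0.99841855 * 0.99948732 = 5.3444


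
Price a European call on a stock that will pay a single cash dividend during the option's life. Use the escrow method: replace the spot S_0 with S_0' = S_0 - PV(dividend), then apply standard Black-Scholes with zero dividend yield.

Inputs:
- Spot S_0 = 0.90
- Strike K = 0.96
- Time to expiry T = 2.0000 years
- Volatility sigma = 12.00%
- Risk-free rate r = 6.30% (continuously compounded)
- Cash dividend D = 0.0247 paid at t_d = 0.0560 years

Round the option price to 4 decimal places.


PV(D) = D * exp(-r * t_d) = 0.0247 * 0.99647822 = 0.02461301
S_0' = S_0 - PV(D) = 0.9000 - 0.02461301 = 0.87538699
d1 = (ln(S_0'/K) + (r + sigma^2/2)*T) / (sigma*sqrt(T)) = 0.28362510
d2 = d1 - sigma*sqrt(T) = 0.11391948
exp(-rT) = 0.88161485
N(d1) = 0.61165115; N(d2) = 0.54534919
C = S_0' * N(d1) - K * exp(-rT) * N(d2) = 0.87538699 * 0.61165115 - 0.9600 * 0.88161485 * 0.54534919 = 0.0739

Answer: Price = 0.0739


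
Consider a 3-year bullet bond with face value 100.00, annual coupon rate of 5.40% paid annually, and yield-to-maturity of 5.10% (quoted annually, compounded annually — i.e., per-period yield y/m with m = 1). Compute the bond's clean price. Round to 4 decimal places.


Answer: Price = 100.8154

Derivation:
Coupon per period c = face * coupon_rate / m = 5.400000
Periods per year m = 1; per-period yield y/m = 0.051000
Number of cashflows N = 3
Cashflows (t years, CF_t, discount factor 1/(1+y/m)^(m*t), PV):
  t = 1.0000: CF_t = 5.400000, DF = 0.951475, PV = 5.137964
  t = 2.0000: CF_t = 5.400000, DF = 0.905304, PV = 4.888643
  t = 3.0000: CF_t = 105.400000, DF = 0.861374, PV = 90.788839
Price P = sum_t PV_t = 100.815446


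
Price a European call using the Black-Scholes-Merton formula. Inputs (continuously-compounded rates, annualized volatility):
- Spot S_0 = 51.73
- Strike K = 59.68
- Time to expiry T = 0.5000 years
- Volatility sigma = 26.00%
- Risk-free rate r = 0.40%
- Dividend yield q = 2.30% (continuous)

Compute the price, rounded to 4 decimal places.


Answer: Price = 1.1551

Derivation:
d1 = (ln(S/K) + (r - q + 0.5*sigma^2) * T) / (sigma * sqrt(T)) = -0.73734415
d2 = d1 - sigma * sqrt(T) = -0.92119191
exp(-rT) = 0.99800200; exp(-qT) = 0.98856587
C = S_0 * exp(-qT) * N(d1) - K * exp(-rT) * N(d2)
N(d1) = 0.23045655; N(d2) = 0.17847512
C = 51.7300 * 0.98856587 * 0.23045655 - 59.6800 * 0.99800200 * 0.17847512 = 1.1551


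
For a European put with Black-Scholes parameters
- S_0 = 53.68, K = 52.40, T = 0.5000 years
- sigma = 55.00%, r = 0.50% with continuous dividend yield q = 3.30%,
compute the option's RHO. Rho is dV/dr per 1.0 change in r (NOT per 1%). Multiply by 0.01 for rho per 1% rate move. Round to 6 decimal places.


d1 = 0.2205116388; d2 = -0.1683970908
phi(d1) = 0.3893598788; exp(-qT) = 0.9836353794; exp(-rT) = 0.9975031224
N(-d2) = 0.5668645517
Rho = -K*T*exp(-rT)*N(-d2) = -52.4000 * 0.5000 * 0.9975031224 * 0.5668645517 = -14.814768

Answer: Rho = -14.814768


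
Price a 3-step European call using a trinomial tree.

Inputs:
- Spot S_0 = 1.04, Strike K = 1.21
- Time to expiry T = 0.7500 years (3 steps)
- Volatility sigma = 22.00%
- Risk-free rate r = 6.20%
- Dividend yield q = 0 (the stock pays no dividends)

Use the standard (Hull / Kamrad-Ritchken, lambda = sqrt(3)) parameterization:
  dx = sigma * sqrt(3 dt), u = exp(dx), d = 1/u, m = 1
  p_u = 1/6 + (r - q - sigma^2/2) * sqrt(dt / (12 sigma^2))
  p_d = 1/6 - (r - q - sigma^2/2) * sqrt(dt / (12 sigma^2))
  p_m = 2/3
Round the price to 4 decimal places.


dt = T/N = 0.250000; dx = sigma*sqrt(3*dt) = 0.190526
u = exp(dx) = 1.209885; d = 1/u = 0.826525
p_u = 0.191466, p_m = 0.666667, p_d = 0.141867
Discount per step: exp(-r*dt) = 0.984620
Stock lattice S(k, j) with j the centered position index:
  k=0: S(0,+0) = 1.0400
  k=1: S(1,-1) = 0.8596; S(1,+0) = 1.0400; S(1,+1) = 1.2583
  k=2: S(2,-2) = 0.7105; S(2,-1) = 0.8596; S(2,+0) = 1.0400; S(2,+1) = 1.2583; S(2,+2) = 1.5224
  k=3: S(3,-3) = 0.5872; S(3,-2) = 0.7105; S(3,-1) = 0.8596; S(3,+0) = 1.0400; S(3,+1) = 1.2583; S(3,+2) = 1.5224; S(3,+3) = 1.8419
Terminal payoffs V(N, j) = max(S_T - K, 0):
  V(3,-3) = 0.000000; V(3,-2) = 0.000000; V(3,-1) = 0.000000; V(3,+0) = 0.000000; V(3,+1) = 0.048281; V(3,+2) = 0.312375; V(3,+3) = 0.631900
Backward induction: V(k, j) = exp(-r*dt) * [p_u * V(k+1, j+1) + p_m * V(k+1, j) + p_d * V(k+1, j-1)]
  V(2,-2) = exp(-r*dt) * [p_u*0.000000 + p_m*0.000000 + p_d*0.000000] = 0.000000
  V(2,-1) = exp(-r*dt) * [p_u*0.000000 + p_m*0.000000 + p_d*0.000000] = 0.000000
  V(2,+0) = exp(-r*dt) * [p_u*0.048281 + p_m*0.000000 + p_d*0.000000] = 0.009102
  V(2,+1) = exp(-r*dt) * [p_u*0.312375 + p_m*0.048281 + p_d*0.000000] = 0.090582
  V(2,+2) = exp(-r*dt) * [p_u*0.631900 + p_m*0.312375 + p_d*0.048281] = 0.330918
  V(1,-1) = exp(-r*dt) * [p_u*0.009102 + p_m*0.000000 + p_d*0.000000] = 0.001716
  V(1,+0) = exp(-r*dt) * [p_u*0.090582 + p_m*0.009102 + p_d*0.000000] = 0.023051
  V(1,+1) = exp(-r*dt) * [p_u*0.330918 + p_m*0.090582 + p_d*0.009102] = 0.123116
  V(0,+0) = exp(-r*dt) * [p_u*0.123116 + p_m*0.023051 + p_d*0.001716] = 0.038581

Answer: Price = V(0,0) = 0.0386


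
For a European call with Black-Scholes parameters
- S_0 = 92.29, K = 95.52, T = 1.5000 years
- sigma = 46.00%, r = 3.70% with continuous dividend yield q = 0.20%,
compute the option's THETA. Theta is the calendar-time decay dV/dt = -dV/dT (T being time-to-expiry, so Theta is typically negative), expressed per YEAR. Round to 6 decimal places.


Answer: Theta = -7.789925

Derivation:
d1 = 0.3138189408; d2 = -0.2495637000
phi(d1) = 0.3797737125; exp(-qT) = 0.9970044955; exp(-rT) = 0.9460120237
Theta = -S*exp(-qT)*phi(d1)*sigma/(2*sqrt(T)) - r*K*exp(-rT)*N(d2) + q*S*exp(-qT)*N(d1)
N(d1) = 0.6231707211; N(d2) = 0.4014623868; sqrt(T) = 1.2247448714
Term 1 = -92.2900 * 0.9970044955 * 0.3797737125 * 0.4600 / (2 * 1.2247448714) = -6.5623421356
Term 2 = -0.0370 * 95.5200 * 0.9460120237 * 0.4014623868 = -1.3422628069
Term 3 = 0.0020 * 92.2900 * 0.9970044955 * 0.6231707211 = 0.1146802942
Theta = -6.5623421356 + (-1.3422628069) + (0.1146802942) = -7.789925


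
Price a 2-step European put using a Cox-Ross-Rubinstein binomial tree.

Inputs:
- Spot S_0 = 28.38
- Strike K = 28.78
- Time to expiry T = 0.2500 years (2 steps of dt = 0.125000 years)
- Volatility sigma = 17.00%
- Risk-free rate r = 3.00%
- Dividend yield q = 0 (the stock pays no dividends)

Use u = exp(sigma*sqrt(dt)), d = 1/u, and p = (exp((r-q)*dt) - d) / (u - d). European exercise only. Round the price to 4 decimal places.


dt = T/N = 0.125000
u = exp(sigma*sqrt(dt)) = 1.061947; d = 1/u = 0.941667
p = (exp((r-q)*dt) - d) / (u - d) = 0.516214
Discount per step: exp(-r*dt) = 0.996257
Stock lattice S(k, i) with i counting down-moves:
  k=0: S(0,0) = 28.3800
  k=1: S(1,0) = 30.1381; S(1,1) = 26.7245
  k=2: S(2,0) = 32.0050; S(2,1) = 28.3800; S(2,2) = 25.1656
Terminal payoffs V(N, i) = max(K - S_T, 0):
  V(2,0) = 0.000000; V(2,1) = 0.400000; V(2,2) = 3.614437
Backward induction: V(k, i) = exp(-r*dt) * [p * V(k+1, i) + (1-p) * V(k+1, i+1)].
  V(1,0) = exp(-r*dt) * [p*0.000000 + (1-p)*0.400000] = 0.192790
  V(1,1) = exp(-r*dt) * [p*0.400000 + (1-p)*3.614437] = 1.947781
  V(0,0) = exp(-r*dt) * [p*0.192790 + (1-p)*1.947781] = 1.037930

Answer: Price = V(0,0) = 1.0379


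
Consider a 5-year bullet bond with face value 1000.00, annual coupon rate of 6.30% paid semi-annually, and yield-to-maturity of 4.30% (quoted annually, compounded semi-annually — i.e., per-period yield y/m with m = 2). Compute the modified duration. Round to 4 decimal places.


Answer: Modified duration = 4.3049

Derivation:
Coupon per period c = face * coupon_rate / m = 31.500000
Periods per year m = 2; per-period yield y/m = 0.021500
Number of cashflows N = 10
Cashflows (t years, CF_t, discount factor 1/(1+y/m)^(m*t), PV):
  t = 0.5000: CF_t = 31.500000, DF = 0.978953, PV = 30.837004
  t = 1.0000: CF_t = 31.500000, DF = 0.958348, PV = 30.187963
  t = 1.5000: CF_t = 31.500000, DF = 0.938177, PV = 29.552583
  t = 2.0000: CF_t = 31.500000, DF = 0.918431, PV = 28.930575
  t = 2.5000: CF_t = 31.500000, DF = 0.899100, PV = 28.321660
  t = 3.0000: CF_t = 31.500000, DF = 0.880177, PV = 27.725560
  t = 3.5000: CF_t = 31.500000, DF = 0.861651, PV = 27.142007
  t = 4.0000: CF_t = 31.500000, DF = 0.843515, PV = 26.570736
  t = 4.5000: CF_t = 31.500000, DF = 0.825762, PV = 26.011489
  t = 5.0000: CF_t = 1031.500000, DF = 0.808381, PV = 833.845372
Price P = sum_t PV_t = 1089.124949
First compute Macaulay numerator sum_t t * PV_t:
  t * PV_t at t = 0.5000: 15.418502
  t * PV_t at t = 1.0000: 30.187963
  t * PV_t at t = 1.5000: 44.328874
  t * PV_t at t = 2.0000: 57.861151
  t * PV_t at t = 2.5000: 70.804149
  t * PV_t at t = 3.0000: 83.176680
  t * PV_t at t = 3.5000: 94.997024
  t * PV_t at t = 4.0000: 106.282944
  t * PV_t at t = 4.5000: 117.051701
  t * PV_t at t = 5.0000: 4169.226859
Macaulay duration D = 4789.335848 / 1089.124949 = 4.397416
Modified duration = D / (1 + y/m) = 4.397416 / (1 + 0.021500) = 4.304862


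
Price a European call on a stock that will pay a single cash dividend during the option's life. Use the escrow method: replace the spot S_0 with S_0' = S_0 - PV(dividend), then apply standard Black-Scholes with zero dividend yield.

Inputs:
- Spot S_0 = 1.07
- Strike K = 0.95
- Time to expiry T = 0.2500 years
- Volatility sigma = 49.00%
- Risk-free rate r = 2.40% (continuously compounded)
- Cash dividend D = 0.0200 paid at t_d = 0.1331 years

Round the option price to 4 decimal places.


PV(D) = D * exp(-r * t_d) = 0.0200 * 0.99681070 = 0.01993621
S_0' = S_0 - PV(D) = 1.0700 - 0.01993621 = 1.05006379
d1 = (ln(S_0'/K) + (r + sigma^2/2)*T) / (sigma*sqrt(T)) = 0.55574165
d2 = d1 - sigma*sqrt(T) = 0.31074165
exp(-rT) = 0.99401796
N(d1) = 0.71080626; N(d2) = 0.62200149
C = S_0' * N(d1) - K * exp(-rT) * N(d2) = 1.05006379 * 0.71080626 - 0.9500 * 0.99401796 * 0.62200149 = 0.1590

Answer: Price = 0.1590


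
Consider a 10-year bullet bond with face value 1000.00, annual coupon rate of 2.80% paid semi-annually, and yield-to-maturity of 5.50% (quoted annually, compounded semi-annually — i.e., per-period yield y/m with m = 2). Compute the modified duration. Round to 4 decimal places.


Answer: Modified duration = 8.3746

Derivation:
Coupon per period c = face * coupon_rate / m = 14.000000
Periods per year m = 2; per-period yield y/m = 0.027500
Number of cashflows N = 20
Cashflows (t years, CF_t, discount factor 1/(1+y/m)^(m*t), PV):
  t = 0.5000: CF_t = 14.000000, DF = 0.973236, PV = 13.625304
  t = 1.0000: CF_t = 14.000000, DF = 0.947188, PV = 13.260637
  t = 1.5000: CF_t = 14.000000, DF = 0.921838, PV = 12.905729
  t = 2.0000: CF_t = 14.000000, DF = 0.897166, PV = 12.560320
  t = 2.5000: CF_t = 14.000000, DF = 0.873154, PV = 12.224156
  t = 3.0000: CF_t = 14.000000, DF = 0.849785, PV = 11.896989
  t = 3.5000: CF_t = 14.000000, DF = 0.827041, PV = 11.578578
  t = 4.0000: CF_t = 14.000000, DF = 0.804906, PV = 11.268689
  t = 4.5000: CF_t = 14.000000, DF = 0.783364, PV = 10.967094
  t = 5.0000: CF_t = 14.000000, DF = 0.762398, PV = 10.673571
  t = 5.5000: CF_t = 14.000000, DF = 0.741993, PV = 10.387903
  t = 6.0000: CF_t = 14.000000, DF = 0.722134, PV = 10.109882
  t = 6.5000: CF_t = 14.000000, DF = 0.702807, PV = 9.839301
  t = 7.0000: CF_t = 14.000000, DF = 0.683997, PV = 9.575962
  t = 7.5000: CF_t = 14.000000, DF = 0.665691, PV = 9.319671
  t = 8.0000: CF_t = 14.000000, DF = 0.647874, PV = 9.070239
  t = 8.5000: CF_t = 14.000000, DF = 0.630535, PV = 8.827484
  t = 9.0000: CF_t = 14.000000, DF = 0.613659, PV = 8.591225
  t = 9.5000: CF_t = 14.000000, DF = 0.597235, PV = 8.361289
  t = 10.0000: CF_t = 1014.000000, DF = 0.581251, PV = 589.388074
Price P = sum_t PV_t = 794.432096
First compute Macaulay numerator sum_t t * PV_t:
  t * PV_t at t = 0.5000: 6.812652
  t * PV_t at t = 1.0000: 13.260637
  t * PV_t at t = 1.5000: 19.358594
  t * PV_t at t = 2.0000: 25.120641
  t * PV_t at t = 2.5000: 30.560390
  t * PV_t at t = 3.0000: 35.690966
  t * PV_t at t = 3.5000: 40.525023
  t * PV_t at t = 4.0000: 45.074756
  t * PV_t at t = 4.5000: 49.351922
  t * PV_t at t = 5.0000: 53.367853
  t * PV_t at t = 5.5000: 57.133468
  t * PV_t at t = 6.0000: 60.659290
  t * PV_t at t = 6.5000: 63.955455
  t * PV_t at t = 7.0000: 67.031733
  t * PV_t at t = 7.5000: 69.897532
  t * PV_t at t = 8.0000: 72.561915
  t * PV_t at t = 8.5000: 75.033610
  t * PV_t at t = 9.0000: 77.321024
  t * PV_t at t = 9.5000: 79.432249
  t * PV_t at t = 10.0000: 5893.880742
Macaulay duration D = 6836.030452 / 794.432096 = 8.604927
Modified duration = D / (1 + y/m) = 8.604927 / (1 + 0.027500) = 8.374625


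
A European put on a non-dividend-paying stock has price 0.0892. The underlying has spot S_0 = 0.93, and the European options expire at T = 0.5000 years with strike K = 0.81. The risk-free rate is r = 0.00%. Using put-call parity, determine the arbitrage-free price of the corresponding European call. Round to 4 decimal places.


Answer: Call price = 0.2092

Derivation:
Put-call parity: C - P = S_0 * exp(-qT) - K * exp(-rT).
S_0 * exp(-qT) = 0.9300 * 1.00000000 = 0.93000000
K * exp(-rT) = 0.8100 * 1.00000000 = 0.81000000
C = P + S*exp(-qT) - K*exp(-rT)
C = 0.0892 + 0.93000000 - 0.81000000 = 0.2092


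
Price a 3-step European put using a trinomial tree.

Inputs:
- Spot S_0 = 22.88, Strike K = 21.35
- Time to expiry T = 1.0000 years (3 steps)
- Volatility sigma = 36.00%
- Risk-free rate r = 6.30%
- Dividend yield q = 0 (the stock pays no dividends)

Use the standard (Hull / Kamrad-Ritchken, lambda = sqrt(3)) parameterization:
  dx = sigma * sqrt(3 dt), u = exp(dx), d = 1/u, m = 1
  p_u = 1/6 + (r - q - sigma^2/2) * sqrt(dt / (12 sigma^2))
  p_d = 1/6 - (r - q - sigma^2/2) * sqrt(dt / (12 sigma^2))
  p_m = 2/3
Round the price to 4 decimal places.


Answer: Price = V(0,0) = 1.7983

Derivation:
dt = T/N = 0.333333; dx = sigma*sqrt(3*dt) = 0.360000
u = exp(dx) = 1.433329; d = 1/u = 0.697676
p_u = 0.165833, p_m = 0.666667, p_d = 0.167500
Discount per step: exp(-r*dt) = 0.979219
Stock lattice S(k, j) with j the centered position index:
  k=0: S(0,+0) = 22.8800
  k=1: S(1,-1) = 15.9628; S(1,+0) = 22.8800; S(1,+1) = 32.7946
  k=2: S(2,-2) = 11.1369; S(2,-1) = 15.9628; S(2,+0) = 22.8800; S(2,+1) = 32.7946; S(2,+2) = 47.0054
  k=3: S(3,-3) = 7.7699; S(3,-2) = 11.1369; S(3,-1) = 15.9628; S(3,+0) = 22.8800; S(3,+1) = 32.7946; S(3,+2) = 47.0054; S(3,+3) = 67.3743
Terminal payoffs V(N, j) = max(K - S_T, 0):
  V(3,-3) = 13.580054; V(3,-2) = 10.213108; V(3,-1) = 5.387166; V(3,+0) = 0.000000; V(3,+1) = 0.000000; V(3,+2) = 0.000000; V(3,+3) = 0.000000
Backward induction: V(k, j) = exp(-r*dt) * [p_u * V(k+1, j+1) + p_m * V(k+1, j) + p_d * V(k+1, j-1)]
  V(2,-2) = exp(-r*dt) * [p_u*5.387166 + p_m*10.213108 + p_d*13.580054] = 9.769442
  V(2,-1) = exp(-r*dt) * [p_u*0.000000 + p_m*5.387166 + p_d*10.213108] = 5.191955
  V(2,+0) = exp(-r*dt) * [p_u*0.000000 + p_m*0.000000 + p_d*5.387166] = 0.883598
  V(2,+1) = exp(-r*dt) * [p_u*0.000000 + p_m*0.000000 + p_d*0.000000] = 0.000000
  V(2,+2) = exp(-r*dt) * [p_u*0.000000 + p_m*0.000000 + p_d*0.000000] = 0.000000
  V(1,-1) = exp(-r*dt) * [p_u*0.883598 + p_m*5.191955 + p_d*9.769442] = 5.135235
  V(1,+0) = exp(-r*dt) * [p_u*0.000000 + p_m*0.883598 + p_d*5.191955] = 1.428405
  V(1,+1) = exp(-r*dt) * [p_u*0.000000 + p_m*0.000000 + p_d*0.883598] = 0.144927
  V(0,+0) = exp(-r*dt) * [p_u*0.144927 + p_m*1.428405 + p_d*5.135235] = 1.798292


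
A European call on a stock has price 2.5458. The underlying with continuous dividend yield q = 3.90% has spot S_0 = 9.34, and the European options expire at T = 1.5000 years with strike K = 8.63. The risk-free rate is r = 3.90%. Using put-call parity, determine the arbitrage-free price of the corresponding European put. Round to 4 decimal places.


Put-call parity: C - P = S_0 * exp(-qT) - K * exp(-rT).
S_0 * exp(-qT) = 9.3400 * 0.94317824 = 8.80928477
K * exp(-rT) = 8.6300 * 0.94317824 = 8.13962821
P = C - S*exp(-qT) + K*exp(-rT)
P = 2.5458 - 8.80928477 + 8.13962821 = 1.8761

Answer: Put price = 1.8761


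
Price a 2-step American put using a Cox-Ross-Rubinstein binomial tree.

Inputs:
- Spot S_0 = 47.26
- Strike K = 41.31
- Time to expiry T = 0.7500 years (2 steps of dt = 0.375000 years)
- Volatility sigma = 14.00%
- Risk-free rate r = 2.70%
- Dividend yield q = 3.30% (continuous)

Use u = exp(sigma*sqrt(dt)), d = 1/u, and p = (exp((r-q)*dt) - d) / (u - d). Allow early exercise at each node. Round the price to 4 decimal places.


Answer: Price = V(0,0) = 0.4191

Derivation:
dt = T/N = 0.375000
u = exp(sigma*sqrt(dt)) = 1.089514; d = 1/u = 0.917840
p = (exp((r-q)*dt) - d) / (u - d) = 0.465489
Discount per step: exp(-r*dt) = 0.989926
Stock lattice S(k, i) with i counting down-moves:
  k=0: S(0,0) = 47.2600
  k=1: S(1,0) = 51.4905; S(1,1) = 43.3771
  k=2: S(2,0) = 56.0996; S(2,1) = 47.2600; S(2,2) = 39.8133
Terminal payoffs V(N, i) = max(K - S_T, 0):
  V(2,0) = 0.000000; V(2,1) = 0.000000; V(2,2) = 1.496741
Backward induction: V(k, i) = exp(-r*dt) * [p * V(k+1, i) + (1-p) * V(k+1, i+1)]; then take max(V_cont, immediate exercise) for American.
  V(1,0) = exp(-r*dt) * [p*0.000000 + (1-p)*0.000000] = 0.000000; exercise = 0.000000; V(1,0) = max -> 0.000000
  V(1,1) = exp(-r*dt) * [p*0.000000 + (1-p)*1.496741] = 0.791966; exercise = 0.000000; V(1,1) = max -> 0.791966
  V(0,0) = exp(-r*dt) * [p*0.000000 + (1-p)*0.791966] = 0.419050; exercise = 0.000000; V(0,0) = max -> 0.419050


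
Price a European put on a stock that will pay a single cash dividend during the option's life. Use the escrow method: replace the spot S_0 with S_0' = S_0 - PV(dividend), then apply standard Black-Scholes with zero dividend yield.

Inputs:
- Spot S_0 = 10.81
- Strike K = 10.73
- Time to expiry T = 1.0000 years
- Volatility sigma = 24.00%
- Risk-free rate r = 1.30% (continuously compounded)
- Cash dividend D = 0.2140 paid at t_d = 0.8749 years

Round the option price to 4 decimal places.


Answer: Price = 1.0085

Derivation:
PV(D) = D * exp(-r * t_d) = 0.2140 * 0.98869074 = 0.21157982
S_0' = S_0 - PV(D) = 10.8100 - 0.21157982 = 10.59842018
d1 = (ln(S_0'/K) + (r + sigma^2/2)*T) / (sigma*sqrt(T)) = 0.12275581
d2 = d1 - sigma*sqrt(T) = -0.11724419
exp(-rT) = 0.98708414
N(-d1) = 0.45115023; N(-d2) = 0.54666673
P = K * exp(-rT) * N(-d2) - S_0' * N(-d1) = 10.7300 * 0.98708414 * 0.54666673 - 10.59842018 * 0.45115023 = 1.0085


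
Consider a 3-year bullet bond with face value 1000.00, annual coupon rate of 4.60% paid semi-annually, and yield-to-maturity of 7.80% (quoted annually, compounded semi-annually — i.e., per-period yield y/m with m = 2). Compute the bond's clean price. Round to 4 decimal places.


Coupon per period c = face * coupon_rate / m = 23.000000
Periods per year m = 2; per-period yield y/m = 0.039000
Number of cashflows N = 6
Cashflows (t years, CF_t, discount factor 1/(1+y/m)^(m*t), PV):
  t = 0.5000: CF_t = 23.000000, DF = 0.962464, PV = 22.136670
  t = 1.0000: CF_t = 23.000000, DF = 0.926337, PV = 21.305746
  t = 1.5000: CF_t = 23.000000, DF = 0.891566, PV = 20.506011
  t = 2.0000: CF_t = 23.000000, DF = 0.858100, PV = 19.736296
  t = 2.5000: CF_t = 23.000000, DF = 0.825890, PV = 18.995472
  t = 3.0000: CF_t = 1023.000000, DF = 0.794889, PV = 813.171873
Price P = sum_t PV_t = 915.852068

Answer: Price = 915.8521


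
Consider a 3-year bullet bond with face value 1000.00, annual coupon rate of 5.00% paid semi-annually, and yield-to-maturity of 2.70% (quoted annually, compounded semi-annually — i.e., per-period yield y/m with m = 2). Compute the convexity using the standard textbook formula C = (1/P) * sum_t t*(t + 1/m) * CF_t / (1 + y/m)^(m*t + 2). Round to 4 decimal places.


Coupon per period c = face * coupon_rate / m = 25.000000
Periods per year m = 2; per-period yield y/m = 0.013500
Number of cashflows N = 6
Cashflows (t years, CF_t, discount factor 1/(1+y/m)^(m*t), PV):
  t = 0.5000: CF_t = 25.000000, DF = 0.986680, PV = 24.666996
  t = 1.0000: CF_t = 25.000000, DF = 0.973537, PV = 24.338427
  t = 1.5000: CF_t = 25.000000, DF = 0.960569, PV = 24.014235
  t = 2.0000: CF_t = 25.000000, DF = 0.947774, PV = 23.694361
  t = 2.5000: CF_t = 25.000000, DF = 0.935150, PV = 23.378748
  t = 3.0000: CF_t = 1025.000000, DF = 0.922694, PV = 945.760882
Price P = sum_t PV_t = 1065.853648
Convexity numerator sum_t t*(t + 1/m) * CF_t / (1+y/m)^(m*t + 2):
  t = 0.5000: term = 12.007117
  t = 1.0000: term = 35.541541
  t = 1.5000: term = 70.136243
  t = 2.0000: term = 115.336693
  t = 2.5000: term = 170.700582
  t = 3.0000: term = 9667.699442
Convexity = (1/P) * sum = 10071.421618 / 1065.853648 = 9.449160

Answer: Convexity = 9.4492


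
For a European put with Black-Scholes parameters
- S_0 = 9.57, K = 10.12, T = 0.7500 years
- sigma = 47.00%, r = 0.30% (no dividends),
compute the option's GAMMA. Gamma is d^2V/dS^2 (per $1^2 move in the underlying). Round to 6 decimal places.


d1 = 0.0717561418; d2 = -0.3352757979
phi(d1) = 0.3979165356; exp(-qT) = 1.0000000000; exp(-rT) = 0.9977525294
Gamma = exp(-qT) * phi(d1) / (S * sigma * sqrt(T)) = 1.0000000000 * 0.3979165356 / (9.5700 * 0.4700 * 0.8660254038) = 0.102153

Answer: Gamma = 0.102153


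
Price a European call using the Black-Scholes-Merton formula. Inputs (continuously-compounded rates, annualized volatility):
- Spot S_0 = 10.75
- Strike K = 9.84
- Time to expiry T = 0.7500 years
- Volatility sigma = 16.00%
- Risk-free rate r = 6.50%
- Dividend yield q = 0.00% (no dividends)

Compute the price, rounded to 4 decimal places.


Answer: Price = 1.4961

Derivation:
d1 = (ln(S/K) + (r - q + 0.5*sigma^2) * T) / (sigma * sqrt(T)) = 1.05943806
d2 = d1 - sigma * sqrt(T) = 0.92087399
exp(-rT) = 0.95241920; exp(-qT) = 1.00000000
C = S_0 * exp(-qT) * N(d1) - K * exp(-rT) * N(d2)
N(d1) = 0.85529984; N(d2) = 0.82144189
C = 10.7500 * 1.00000000 * 0.85529984 - 9.8400 * 0.95241920 * 0.82144189 = 1.4961


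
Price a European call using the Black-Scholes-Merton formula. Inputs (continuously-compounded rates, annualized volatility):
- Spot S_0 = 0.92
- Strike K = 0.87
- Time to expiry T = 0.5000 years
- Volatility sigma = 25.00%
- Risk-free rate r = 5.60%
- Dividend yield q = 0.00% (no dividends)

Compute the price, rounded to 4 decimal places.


d1 = (ln(S/K) + (r - q + 0.5*sigma^2) * T) / (sigma * sqrt(T)) = 0.56288788
d2 = d1 - sigma * sqrt(T) = 0.38611118
exp(-rT) = 0.97238837; exp(-qT) = 1.00000000
C = S_0 * exp(-qT) * N(d1) - K * exp(-rT) * N(d2)
N(d1) = 0.71324438; N(d2) = 0.65029283
C = 0.9200 * 1.00000000 * 0.71324438 - 0.8700 * 0.97238837 * 0.65029283 = 0.1061

Answer: Price = 0.1061


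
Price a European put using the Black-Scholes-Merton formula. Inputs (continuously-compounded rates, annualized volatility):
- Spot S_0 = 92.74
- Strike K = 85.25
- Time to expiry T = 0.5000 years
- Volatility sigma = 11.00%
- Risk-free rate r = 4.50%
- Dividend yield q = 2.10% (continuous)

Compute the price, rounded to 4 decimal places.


d1 = (ln(S/K) + (r - q + 0.5*sigma^2) * T) / (sigma * sqrt(T)) = 1.27583614
d2 = d1 - sigma * sqrt(T) = 1.19805440
exp(-rT) = 0.97775124; exp(-qT) = 0.98955493
P = K * exp(-rT) * N(-d2) - S_0 * exp(-qT) * N(-d1)
N(-d1) = 0.10100672; N(-d2) = 0.11544792
P = 85.2500 * 0.97775124 * 0.11544792 - 92.7400 * 0.98955493 * 0.10100672 = 0.3534

Answer: Price = 0.3534


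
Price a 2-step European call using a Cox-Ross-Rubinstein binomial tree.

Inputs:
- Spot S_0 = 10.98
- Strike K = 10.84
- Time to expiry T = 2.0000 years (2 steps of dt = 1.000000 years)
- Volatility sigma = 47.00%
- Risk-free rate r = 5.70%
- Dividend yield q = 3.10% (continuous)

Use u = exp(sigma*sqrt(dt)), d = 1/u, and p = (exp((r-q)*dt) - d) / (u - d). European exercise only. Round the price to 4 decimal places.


Answer: Price = V(0,0) = 2.6713

Derivation:
dt = T/N = 1.000000
u = exp(sigma*sqrt(dt)) = 1.599994; d = 1/u = 0.625002
p = (exp((r-q)*dt) - d) / (u - d) = 0.411633
Discount per step: exp(-r*dt) = 0.944594
Stock lattice S(k, i) with i counting down-moves:
  k=0: S(0,0) = 10.9800
  k=1: S(1,0) = 17.5679; S(1,1) = 6.8625
  k=2: S(2,0) = 28.1086; S(2,1) = 10.9800; S(2,2) = 4.2891
Terminal payoffs V(N, i) = max(S_T - K, 0):
  V(2,0) = 17.268596; V(2,1) = 0.140000; V(2,2) = 0.000000
Backward induction: V(k, i) = exp(-r*dt) * [p * V(k+1, i) + (1-p) * V(k+1, i+1)].
  V(1,0) = exp(-r*dt) * [p*17.268596 + (1-p)*0.140000] = 6.792285
  V(1,1) = exp(-r*dt) * [p*0.140000 + (1-p)*0.000000] = 0.054436
  V(0,0) = exp(-r*dt) * [p*6.792285 + (1-p)*0.054436] = 2.671270


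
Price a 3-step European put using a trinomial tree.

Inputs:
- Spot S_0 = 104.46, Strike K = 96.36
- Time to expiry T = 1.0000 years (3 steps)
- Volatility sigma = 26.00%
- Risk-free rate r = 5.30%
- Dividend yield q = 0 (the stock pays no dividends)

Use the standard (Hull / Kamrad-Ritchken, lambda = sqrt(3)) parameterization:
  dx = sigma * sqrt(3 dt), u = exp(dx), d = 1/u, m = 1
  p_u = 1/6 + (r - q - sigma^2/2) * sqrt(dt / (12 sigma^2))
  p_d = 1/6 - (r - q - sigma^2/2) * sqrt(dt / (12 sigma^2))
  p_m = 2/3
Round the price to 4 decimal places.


Answer: Price = V(0,0) = 4.9962

Derivation:
dt = T/N = 0.333333; dx = sigma*sqrt(3*dt) = 0.260000
u = exp(dx) = 1.296930; d = 1/u = 0.771052
p_u = 0.178974, p_m = 0.666667, p_d = 0.154359
Discount per step: exp(-r*dt) = 0.982488
Stock lattice S(k, j) with j the centered position index:
  k=0: S(0,+0) = 104.4600
  k=1: S(1,-1) = 80.5440; S(1,+0) = 104.4600; S(1,+1) = 135.4773
  k=2: S(2,-2) = 62.1036; S(2,-1) = 80.5440; S(2,+0) = 104.4600; S(2,+1) = 135.4773; S(2,+2) = 175.7046
  k=3: S(3,-3) = 47.8851; S(3,-2) = 62.1036; S(3,-1) = 80.5440; S(3,+0) = 104.4600; S(3,+1) = 135.4773; S(3,+2) = 175.7046; S(3,+3) = 227.8766
Terminal payoffs V(N, j) = max(K - S_T, 0):
  V(3,-3) = 48.474908; V(3,-2) = 34.256384; V(3,-1) = 15.815951; V(3,+0) = 0.000000; V(3,+1) = 0.000000; V(3,+2) = 0.000000; V(3,+3) = 0.000000
Backward induction: V(k, j) = exp(-r*dt) * [p_u * V(k+1, j+1) + p_m * V(k+1, j) + p_d * V(k+1, j-1)]
  V(2,-2) = exp(-r*dt) * [p_u*15.815951 + p_m*34.256384 + p_d*48.474908] = 32.570255
  V(2,-1) = exp(-r*dt) * [p_u*0.000000 + p_m*15.815951 + p_d*34.256384] = 15.554510
  V(2,+0) = exp(-r*dt) * [p_u*0.000000 + p_m*0.000000 + p_d*15.815951] = 2.398583
  V(2,+1) = exp(-r*dt) * [p_u*0.000000 + p_m*0.000000 + p_d*0.000000] = 0.000000
  V(2,+2) = exp(-r*dt) * [p_u*0.000000 + p_m*0.000000 + p_d*0.000000] = 0.000000
  V(1,-1) = exp(-r*dt) * [p_u*2.398583 + p_m*15.554510 + p_d*32.570255] = 15.549323
  V(1,+0) = exp(-r*dt) * [p_u*0.000000 + p_m*2.398583 + p_d*15.554510] = 3.929987
  V(1,+1) = exp(-r*dt) * [p_u*0.000000 + p_m*0.000000 + p_d*2.398583] = 0.363759
  V(0,+0) = exp(-r*dt) * [p_u*0.363759 + p_m*3.929987 + p_d*15.549323] = 4.996221


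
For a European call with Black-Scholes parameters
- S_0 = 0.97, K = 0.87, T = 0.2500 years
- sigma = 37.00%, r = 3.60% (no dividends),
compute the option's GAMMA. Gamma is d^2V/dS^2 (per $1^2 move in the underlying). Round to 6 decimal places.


d1 = 0.7292722154; d2 = 0.5442722154
phi(d1) = 0.3057897468; exp(-qT) = 1.0000000000; exp(-rT) = 0.9910403788
Gamma = exp(-qT) * phi(d1) / (S * sigma * sqrt(T)) = 1.0000000000 * 0.3057897468 / (0.9700 * 0.3700 * 0.5000000000) = 1.704039

Answer: Gamma = 1.704039


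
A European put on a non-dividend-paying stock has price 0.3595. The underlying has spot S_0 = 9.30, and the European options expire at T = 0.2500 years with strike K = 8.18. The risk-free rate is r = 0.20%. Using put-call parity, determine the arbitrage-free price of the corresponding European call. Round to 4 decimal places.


Answer: Call price = 1.4836

Derivation:
Put-call parity: C - P = S_0 * exp(-qT) - K * exp(-rT).
S_0 * exp(-qT) = 9.3000 * 1.00000000 = 9.30000000
K * exp(-rT) = 8.1800 * 0.99950012 = 8.17591102
C = P + S*exp(-qT) - K*exp(-rT)
C = 0.3595 + 9.30000000 - 8.17591102 = 1.4836


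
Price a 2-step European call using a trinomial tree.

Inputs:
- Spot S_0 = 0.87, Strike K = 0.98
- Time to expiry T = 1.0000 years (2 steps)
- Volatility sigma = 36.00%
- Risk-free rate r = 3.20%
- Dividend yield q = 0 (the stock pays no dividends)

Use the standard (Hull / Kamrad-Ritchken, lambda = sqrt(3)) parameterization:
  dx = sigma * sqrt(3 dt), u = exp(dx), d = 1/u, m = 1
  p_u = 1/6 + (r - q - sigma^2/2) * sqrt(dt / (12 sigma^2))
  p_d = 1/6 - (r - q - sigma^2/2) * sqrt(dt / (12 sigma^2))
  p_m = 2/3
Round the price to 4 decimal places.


Answer: Price = V(0,0) = 0.0950

Derivation:
dt = T/N = 0.500000; dx = sigma*sqrt(3*dt) = 0.440908
u = exp(dx) = 1.554118; d = 1/u = 0.643452
p_u = 0.148069, p_m = 0.666667, p_d = 0.185265
Discount per step: exp(-r*dt) = 0.984127
Stock lattice S(k, j) with j the centered position index:
  k=0: S(0,+0) = 0.8700
  k=1: S(1,-1) = 0.5598; S(1,+0) = 0.8700; S(1,+1) = 1.3521
  k=2: S(2,-2) = 0.3602; S(2,-1) = 0.5598; S(2,+0) = 0.8700; S(2,+1) = 1.3521; S(2,+2) = 2.1013
Terminal payoffs V(N, j) = max(S_T - K, 0):
  V(2,-2) = 0.000000; V(2,-1) = 0.000000; V(2,+0) = 0.000000; V(2,+1) = 0.372083; V(2,+2) = 1.121296
Backward induction: V(k, j) = exp(-r*dt) * [p_u * V(k+1, j+1) + p_m * V(k+1, j) + p_d * V(k+1, j-1)]
  V(1,-1) = exp(-r*dt) * [p_u*0.000000 + p_m*0.000000 + p_d*0.000000] = 0.000000
  V(1,+0) = exp(-r*dt) * [p_u*0.372083 + p_m*0.000000 + p_d*0.000000] = 0.054219
  V(1,+1) = exp(-r*dt) * [p_u*1.121296 + p_m*0.372083 + p_d*0.000000] = 0.407511
  V(0,+0) = exp(-r*dt) * [p_u*0.407511 + p_m*0.054219 + p_d*0.000000] = 0.094954


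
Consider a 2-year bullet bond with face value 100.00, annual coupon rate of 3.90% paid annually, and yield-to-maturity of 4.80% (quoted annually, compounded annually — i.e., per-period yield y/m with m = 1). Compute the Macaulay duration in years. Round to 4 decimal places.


Coupon per period c = face * coupon_rate / m = 3.900000
Periods per year m = 1; per-period yield y/m = 0.048000
Number of cashflows N = 2
Cashflows (t years, CF_t, discount factor 1/(1+y/m)^(m*t), PV):
  t = 1.0000: CF_t = 3.900000, DF = 0.954198, PV = 3.721374
  t = 2.0000: CF_t = 103.900000, DF = 0.910495, PV = 94.600402
Price P = sum_t PV_t = 98.321776
Macaulay numerator sum_t t * PV_t:
  t * PV_t at t = 1.0000: 3.721374
  t * PV_t at t = 2.0000: 189.200804
Macaulay duration D = (sum_t t * PV_t) / P = 192.922178 / 98.321776 = 1.962151

Answer: Macaulay duration = 1.9622 years


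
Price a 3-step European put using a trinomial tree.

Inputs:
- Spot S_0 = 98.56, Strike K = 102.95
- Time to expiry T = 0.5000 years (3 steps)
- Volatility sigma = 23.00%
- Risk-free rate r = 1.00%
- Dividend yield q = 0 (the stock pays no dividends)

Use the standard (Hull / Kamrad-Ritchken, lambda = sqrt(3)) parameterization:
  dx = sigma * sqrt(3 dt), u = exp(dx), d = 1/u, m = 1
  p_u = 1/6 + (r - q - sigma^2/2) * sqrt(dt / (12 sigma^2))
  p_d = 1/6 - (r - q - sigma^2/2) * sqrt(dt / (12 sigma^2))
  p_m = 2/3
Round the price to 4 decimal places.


Answer: Price = V(0,0) = 8.6767

Derivation:
dt = T/N = 0.166667; dx = sigma*sqrt(3*dt) = 0.162635
u = exp(dx) = 1.176607; d = 1/u = 0.849902
p_u = 0.158238, p_m = 0.666667, p_d = 0.175096
Discount per step: exp(-r*dt) = 0.998335
Stock lattice S(k, j) with j the centered position index:
  k=0: S(0,+0) = 98.5600
  k=1: S(1,-1) = 83.7663; S(1,+0) = 98.5600; S(1,+1) = 115.9663
  k=2: S(2,-2) = 71.1931; S(2,-1) = 83.7663; S(2,+0) = 98.5600; S(2,+1) = 115.9663; S(2,+2) = 136.4468
  k=3: S(3,-3) = 60.5072; S(3,-2) = 71.1931; S(3,-1) = 83.7663; S(3,+0) = 98.5600; S(3,+1) = 115.9663; S(3,+2) = 136.4468; S(3,+3) = 160.5442
Terminal payoffs V(N, j) = max(K - S_T, 0):
  V(3,-3) = 42.442833; V(3,-2) = 31.756866; V(3,-1) = 19.183686; V(3,+0) = 4.390000; V(3,+1) = 0.000000; V(3,+2) = 0.000000; V(3,+3) = 0.000000
Backward induction: V(k, j) = exp(-r*dt) * [p_u * V(k+1, j+1) + p_m * V(k+1, j) + p_d * V(k+1, j-1)]
  V(2,-2) = exp(-r*dt) * [p_u*19.183686 + p_m*31.756866 + p_d*42.442833] = 31.585693
  V(2,-1) = exp(-r*dt) * [p_u*4.390000 + p_m*19.183686 + p_d*31.756866] = 19.012561
  V(2,+0) = exp(-r*dt) * [p_u*0.000000 + p_m*4.390000 + p_d*19.183686] = 6.275178
  V(2,+1) = exp(-r*dt) * [p_u*0.000000 + p_m*0.000000 + p_d*4.390000] = 0.767390
  V(2,+2) = exp(-r*dt) * [p_u*0.000000 + p_m*0.000000 + p_d*0.000000] = 0.000000
  V(1,-1) = exp(-r*dt) * [p_u*6.275178 + p_m*19.012561 + p_d*31.585693] = 19.166555
  V(1,+0) = exp(-r*dt) * [p_u*0.767390 + p_m*6.275178 + p_d*19.012561] = 7.621185
  V(1,+1) = exp(-r*dt) * [p_u*0.000000 + p_m*0.767390 + p_d*6.275178] = 1.607667
  V(0,+0) = exp(-r*dt) * [p_u*1.607667 + p_m*7.621185 + p_d*19.166555] = 8.676690


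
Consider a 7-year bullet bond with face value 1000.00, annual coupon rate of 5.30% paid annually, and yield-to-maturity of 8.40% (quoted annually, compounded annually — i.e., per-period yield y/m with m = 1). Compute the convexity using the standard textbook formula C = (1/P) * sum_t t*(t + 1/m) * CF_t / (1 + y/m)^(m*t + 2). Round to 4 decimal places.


Answer: Convexity = 38.0557

Derivation:
Coupon per period c = face * coupon_rate / m = 53.000000
Periods per year m = 1; per-period yield y/m = 0.084000
Number of cashflows N = 7
Cashflows (t years, CF_t, discount factor 1/(1+y/m)^(m*t), PV):
  t = 1.0000: CF_t = 53.000000, DF = 0.922509, PV = 48.892989
  t = 2.0000: CF_t = 53.000000, DF = 0.851023, PV = 45.104233
  t = 3.0000: CF_t = 53.000000, DF = 0.785077, PV = 41.609071
  t = 4.0000: CF_t = 53.000000, DF = 0.724241, PV = 38.384752
  t = 5.0000: CF_t = 53.000000, DF = 0.668119, PV = 35.410288
  t = 6.0000: CF_t = 53.000000, DF = 0.616346, PV = 32.666317
  t = 7.0000: CF_t = 1053.000000, DF = 0.568585, PV = 598.719490
Price P = sum_t PV_t = 840.787141
Convexity numerator sum_t t*(t + 1/m) * CF_t / (1+y/m)^(m*t + 2):
  t = 1.0000: term = 83.218143
  t = 2.0000: term = 230.308513
  t = 3.0000: term = 424.923456
  t = 4.0000: term = 653.326346
  t = 5.0000: term = 904.049372
  t = 6.0000: term = 1167.591440
  t = 7.0000: term = 28533.356224
Convexity = (1/P) * sum = 31996.773494 / 840.787141 = 38.055736


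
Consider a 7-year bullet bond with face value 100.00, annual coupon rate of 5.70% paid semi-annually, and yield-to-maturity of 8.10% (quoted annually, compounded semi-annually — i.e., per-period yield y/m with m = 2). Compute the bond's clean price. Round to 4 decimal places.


Coupon per period c = face * coupon_rate / m = 2.850000
Periods per year m = 2; per-period yield y/m = 0.040500
Number of cashflows N = 14
Cashflows (t years, CF_t, discount factor 1/(1+y/m)^(m*t), PV):
  t = 0.5000: CF_t = 2.850000, DF = 0.961076, PV = 2.739068
  t = 1.0000: CF_t = 2.850000, DF = 0.923668, PV = 2.632453
  t = 1.5000: CF_t = 2.850000, DF = 0.887715, PV = 2.529989
  t = 2.0000: CF_t = 2.850000, DF = 0.853162, PV = 2.431513
  t = 2.5000: CF_t = 2.850000, DF = 0.819954, PV = 2.336869
  t = 3.0000: CF_t = 2.850000, DF = 0.788039, PV = 2.245910
  t = 3.5000: CF_t = 2.850000, DF = 0.757365, PV = 2.158491
  t = 4.0000: CF_t = 2.850000, DF = 0.727886, PV = 2.074475
  t = 4.5000: CF_t = 2.850000, DF = 0.699554, PV = 1.993729
  t = 5.0000: CF_t = 2.850000, DF = 0.672325, PV = 1.916126
  t = 5.5000: CF_t = 2.850000, DF = 0.646156, PV = 1.841543
  t = 6.0000: CF_t = 2.850000, DF = 0.621005, PV = 1.769864
  t = 6.5000: CF_t = 2.850000, DF = 0.596833, PV = 1.700974
  t = 7.0000: CF_t = 102.850000, DF = 0.573602, PV = 58.994987
Price P = sum_t PV_t = 87.365991

Answer: Price = 87.3660


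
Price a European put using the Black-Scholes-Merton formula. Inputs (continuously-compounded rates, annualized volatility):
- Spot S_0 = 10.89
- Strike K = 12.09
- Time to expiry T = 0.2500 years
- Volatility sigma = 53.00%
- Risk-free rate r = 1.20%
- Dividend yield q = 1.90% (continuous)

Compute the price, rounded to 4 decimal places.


Answer: Price = 1.9093

Derivation:
d1 = (ln(S/K) + (r - q + 0.5*sigma^2) * T) / (sigma * sqrt(T)) = -0.26857067
d2 = d1 - sigma * sqrt(T) = -0.53357067
exp(-rT) = 0.99700450; exp(-qT) = 0.99526126
P = K * exp(-rT) * N(-d2) - S_0 * exp(-qT) * N(-d1)
N(-d1) = 0.60586996; N(-d2) = 0.70318070
P = 12.0900 * 0.99700450 * 0.70318070 - 10.8900 * 0.99526126 * 0.60586996 = 1.9093


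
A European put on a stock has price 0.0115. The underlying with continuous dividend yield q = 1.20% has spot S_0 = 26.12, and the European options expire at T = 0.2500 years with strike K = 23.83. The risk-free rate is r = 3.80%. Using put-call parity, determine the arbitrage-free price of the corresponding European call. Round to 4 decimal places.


Answer: Call price = 2.4486

Derivation:
Put-call parity: C - P = S_0 * exp(-qT) - K * exp(-rT).
S_0 * exp(-qT) = 26.1200 * 0.99700450 = 26.04175742
K * exp(-rT) = 23.8300 * 0.99054498 = 23.60468693
C = P + S*exp(-qT) - K*exp(-rT)
C = 0.0115 + 26.04175742 - 23.60468693 = 2.4486


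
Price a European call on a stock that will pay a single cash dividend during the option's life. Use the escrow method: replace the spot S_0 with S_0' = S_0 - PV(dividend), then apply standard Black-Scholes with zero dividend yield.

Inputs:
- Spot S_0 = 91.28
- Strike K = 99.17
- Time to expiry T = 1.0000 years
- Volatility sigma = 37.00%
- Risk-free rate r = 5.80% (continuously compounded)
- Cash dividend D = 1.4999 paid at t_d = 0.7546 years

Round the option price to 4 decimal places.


Answer: Price = 11.6727

Derivation:
PV(D) = D * exp(-r * t_d) = 1.4999 * 0.95717715 = 1.43567000
S_0' = S_0 - PV(D) = 91.2800 - 1.43567000 = 89.84433000
d1 = (ln(S_0'/K) + (r + sigma^2/2)*T) / (sigma*sqrt(T)) = 0.07484583
d2 = d1 - sigma*sqrt(T) = -0.29515417
exp(-rT) = 0.94364995
N(d1) = 0.52983131; N(d2) = 0.38393805
C = S_0' * N(d1) - K * exp(-rT) * N(d2) = 89.84433000 * 0.52983131 - 99.1700 * 0.94364995 * 0.38393805 = 11.6727


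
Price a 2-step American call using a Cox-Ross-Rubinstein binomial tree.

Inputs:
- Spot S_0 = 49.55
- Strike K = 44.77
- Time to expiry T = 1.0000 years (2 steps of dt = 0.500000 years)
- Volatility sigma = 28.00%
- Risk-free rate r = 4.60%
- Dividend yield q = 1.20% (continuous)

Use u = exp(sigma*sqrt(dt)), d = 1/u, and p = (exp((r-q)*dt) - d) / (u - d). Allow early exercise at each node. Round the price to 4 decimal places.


dt = T/N = 0.500000
u = exp(sigma*sqrt(dt)) = 1.218950; d = 1/u = 0.820378
p = (exp((r-q)*dt) - d) / (u - d) = 0.493680
Discount per step: exp(-r*dt) = 0.977262
Stock lattice S(k, i) with i counting down-moves:
  k=0: S(0,0) = 49.5500
  k=1: S(1,0) = 60.3990; S(1,1) = 40.6497
  k=2: S(2,0) = 73.6233; S(2,1) = 49.5500; S(2,2) = 33.3482
Terminal payoffs V(N, i) = max(S_T - K, 0):
  V(2,0) = 28.853337; V(2,1) = 4.780000; V(2,2) = 0.000000
Backward induction: V(k, i) = exp(-r*dt) * [p * V(k+1, i) + (1-p) * V(k+1, i+1)]; then take max(V_cont, immediate exercise) for American.
  V(1,0) = exp(-r*dt) * [p*28.853337 + (1-p)*4.780000] = 16.285626; exercise = 15.628977; V(1,0) = max -> 16.285626
  V(1,1) = exp(-r*dt) * [p*4.780000 + (1-p)*0.000000] = 2.306137; exercise = 0.000000; V(1,1) = max -> 2.306137
  V(0,0) = exp(-r*dt) * [p*16.285626 + (1-p)*2.306137] = 8.998181; exercise = 4.780000; V(0,0) = max -> 8.998181

Answer: Price = V(0,0) = 8.9982


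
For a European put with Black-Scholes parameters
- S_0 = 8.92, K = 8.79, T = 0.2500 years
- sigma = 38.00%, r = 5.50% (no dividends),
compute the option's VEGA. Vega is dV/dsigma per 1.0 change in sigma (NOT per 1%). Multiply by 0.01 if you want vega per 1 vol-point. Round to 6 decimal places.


Answer: Vega = 1.726828

Derivation:
d1 = 0.2446380784; d2 = 0.0546380784
phi(d1) = 0.3871812196; exp(-qT) = 1.0000000000; exp(-rT) = 0.9863440995
Vega = S * exp(-qT) * phi(d1) * sqrt(T) = 8.9200 * 1.0000000000 * 0.3871812196 * 0.5000000000 = 1.726828


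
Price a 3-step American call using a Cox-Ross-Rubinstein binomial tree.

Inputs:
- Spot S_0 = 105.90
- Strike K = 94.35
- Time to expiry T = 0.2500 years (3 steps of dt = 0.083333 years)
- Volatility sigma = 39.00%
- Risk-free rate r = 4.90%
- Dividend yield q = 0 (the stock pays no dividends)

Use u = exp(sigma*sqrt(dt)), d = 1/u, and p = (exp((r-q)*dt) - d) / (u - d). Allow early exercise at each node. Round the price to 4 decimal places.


Answer: Price = V(0,0) = 15.1625

Derivation:
dt = T/N = 0.083333
u = exp(sigma*sqrt(dt)) = 1.119165; d = 1/u = 0.893523
p = (exp((r-q)*dt) - d) / (u - d) = 0.490017
Discount per step: exp(-r*dt) = 0.995925
Stock lattice S(k, i) with i counting down-moves:
  k=0: S(0,0) = 105.9000
  k=1: S(1,0) = 118.5196; S(1,1) = 94.6241
  k=2: S(2,0) = 132.6431; S(2,1) = 105.9000; S(2,2) = 84.5488
  k=3: S(3,0) = 148.4495; S(3,1) = 118.5196; S(3,2) = 94.6241; S(3,3) = 75.5463
Terminal payoffs V(N, i) = max(S_T - K, 0):
  V(3,0) = 54.099549; V(3,1) = 24.169625; V(3,2) = 0.274076; V(3,3) = 0.000000
Backward induction: V(k, i) = exp(-r*dt) * [p * V(k+1, i) + (1-p) * V(k+1, i+1)]; then take max(V_cont, immediate exercise) for American.
  V(2,0) = exp(-r*dt) * [p*54.099549 + (1-p)*24.169625] = 38.677550; exercise = 38.293073; V(2,0) = max -> 38.677550
  V(2,1) = exp(-r*dt) * [p*24.169625 + (1-p)*0.274076] = 11.934477; exercise = 11.550000; V(2,1) = max -> 11.934477
  V(2,2) = exp(-r*dt) * [p*0.274076 + (1-p)*0.000000] = 0.133755; exercise = 0.000000; V(2,2) = max -> 0.133755
  V(1,0) = exp(-r*dt) * [p*38.677550 + (1-p)*11.934477] = 24.937012; exercise = 24.169625; V(1,0) = max -> 24.937012
  V(1,1) = exp(-r*dt) * [p*11.934477 + (1-p)*0.133755] = 5.892204; exercise = 0.274076; V(1,1) = max -> 5.892204
  V(0,0) = exp(-r*dt) * [p*24.937012 + (1-p)*5.892204] = 15.162450; exercise = 11.550000; V(0,0) = max -> 15.162450
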